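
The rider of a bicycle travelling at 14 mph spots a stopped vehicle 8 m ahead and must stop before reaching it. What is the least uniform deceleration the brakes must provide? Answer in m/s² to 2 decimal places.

Required deceleration ≈ 2.45 m/s²

14 mph × 0.44704 = 6.2586 m/s.
v² = 2a·d ⇒ a = v²/(2d) = 6.2586² / (2 × 8.000) = 39.170 / 16.000 = 2.4481 m/s².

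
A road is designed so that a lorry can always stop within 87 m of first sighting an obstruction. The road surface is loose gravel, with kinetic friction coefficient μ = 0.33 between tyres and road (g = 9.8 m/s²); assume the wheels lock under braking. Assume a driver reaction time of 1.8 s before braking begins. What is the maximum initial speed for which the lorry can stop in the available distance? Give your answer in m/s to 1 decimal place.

a = μg = 0.33 × 9.8 = 3.234 m/s².
Stopping distance: v·t_r + v²/(2a) = 87 with t_r = 1.8 s and a = 3.234 m/s².
So v² + 11.642 v − 562.72 = 0.
Positive root: v = −a·t_r + √((a·t_r)² + 2a·d) = −5.821 + √(33.884 + 562.72) = 18.6045 m/s.

Maximum speed ≈ 18.6 m/s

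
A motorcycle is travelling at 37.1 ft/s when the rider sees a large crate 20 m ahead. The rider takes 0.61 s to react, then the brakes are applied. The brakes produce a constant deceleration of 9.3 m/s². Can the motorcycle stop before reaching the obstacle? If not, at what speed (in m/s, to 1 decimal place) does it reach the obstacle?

Yes — it stops about 6.2 m short of the obstacle, so it never reaches it

37.1 ft/s × 0.3048 = 11.3081 m/s.
Reaction distance = 11.3081 × 0.61 = 6.898 m.
Braking distance = v²/(2a) = 127.873 / 18.600 = 6.875 m.
Total stopping distance = 6.898 + 6.875 = 13.773 m, vs 20 m available — it stops with 20 − 13.773 = 6.227 m to spare.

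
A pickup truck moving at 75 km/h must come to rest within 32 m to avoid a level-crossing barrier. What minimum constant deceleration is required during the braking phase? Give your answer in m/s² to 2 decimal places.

Required deceleration ≈ 6.78 m/s²

75 km/h ÷ 3.6 = 20.8333 m/s.
v² = 2a·d ⇒ a = v²/(2d) = 20.8333² / (2 × 32.000) = 434.026 / 64.000 = 6.7817 m/s².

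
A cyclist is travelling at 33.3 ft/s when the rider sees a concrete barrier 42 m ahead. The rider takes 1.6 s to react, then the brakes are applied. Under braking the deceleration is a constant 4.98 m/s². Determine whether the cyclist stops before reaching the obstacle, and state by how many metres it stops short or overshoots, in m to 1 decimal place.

33.3 ft/s × 0.3048 = 10.1498 m/s.
Reaction distance = 10.1498 × 1.6 = 16.240 m.
Braking distance = v²/(2a) = 103.018 / 9.960 = 10.343 m.
Total stopping distance = 16.240 + 10.343 = 26.583 m, vs 42 m available — it stops with 42 − 26.583 = 15.417 m to spare.

Yes — it stops 15.4 m short of the obstacle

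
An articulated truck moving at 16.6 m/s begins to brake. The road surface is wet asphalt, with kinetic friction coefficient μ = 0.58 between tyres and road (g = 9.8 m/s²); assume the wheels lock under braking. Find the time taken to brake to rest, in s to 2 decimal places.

a = μg = 0.58 × 9.8 = 5.684 m/s².
Braking time = v/a = 16.6000 / 5.684 = 2.920 s.

Braking time ≈ 2.92 s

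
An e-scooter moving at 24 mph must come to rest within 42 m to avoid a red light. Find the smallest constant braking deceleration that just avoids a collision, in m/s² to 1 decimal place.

Required deceleration ≈ 1.4 m/s²

24 mph × 0.44704 = 10.7290 m/s.
v² = 2a·d ⇒ a = v²/(2d) = 10.7290² / (2 × 42.000) = 115.111 / 84.000 = 1.3704 m/s².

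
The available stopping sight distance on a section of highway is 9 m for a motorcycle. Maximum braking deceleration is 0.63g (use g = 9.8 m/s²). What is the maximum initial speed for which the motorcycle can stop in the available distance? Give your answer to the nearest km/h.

Maximum speed ≈ 38 km/h

a = 0.63 × 9.8 = 6.174 m/s².
v²/(2a) = d ⇒ v = √(2 × 6.174 × 9) = √111.13 = 10.5418 m/s.
10.5418 m/s × 3.6 = 37.950 km/h.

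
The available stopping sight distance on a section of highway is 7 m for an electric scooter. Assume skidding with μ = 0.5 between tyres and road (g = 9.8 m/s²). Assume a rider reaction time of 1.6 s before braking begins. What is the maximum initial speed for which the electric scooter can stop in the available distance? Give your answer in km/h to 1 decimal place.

Maximum speed ≈ 12.8 km/h

a = μg = 0.5 × 9.8 = 4.900 m/s².
Stopping distance: v·t_r + v²/(2a) = 7 with t_r = 1.6 s and a = 4.900 m/s².
So v² + 15.680 v − 68.60 = 0.
Positive root: v = −a·t_r + √((a·t_r)² + 2a·d) = −7.840 + √(61.466 + 68.60) = 3.5646 m/s.
3.5646 m/s × 3.6 = 12.833 km/h.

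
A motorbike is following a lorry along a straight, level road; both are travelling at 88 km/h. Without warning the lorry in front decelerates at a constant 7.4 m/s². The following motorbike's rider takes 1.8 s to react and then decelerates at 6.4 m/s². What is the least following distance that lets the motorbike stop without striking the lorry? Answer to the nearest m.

Minimum gap ≈ 50 m

88 km/h ÷ 3.6 = 24.4444 m/s.
Leader travels v²/(2a_L) = 597.529 / 14.800 = 40.374 m before stopping.
Follower covers v·t_r = 24.4444 × 1.8 = 44.000 m while reacting, then v²/(2a_F) = 597.529 / 12.800 = 46.682 m while braking, for a total of 44.000 + 46.682 = 90.682 m.
Since a_F ≤ a_L and the follower starts braking later, the follower is never slower than the leader, so the closest approach is when both have stopped.
Minimum gap = 90.682 − 40.374 = 50.308 m.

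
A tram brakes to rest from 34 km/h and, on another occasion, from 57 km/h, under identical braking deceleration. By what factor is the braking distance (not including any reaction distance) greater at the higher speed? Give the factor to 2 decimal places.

Braking distance d = v²/(2a), so with a fixed, d ∝ v².
Factor = (57/34)² = 1.6765² = 2.8107.

Factor ≈ 2.81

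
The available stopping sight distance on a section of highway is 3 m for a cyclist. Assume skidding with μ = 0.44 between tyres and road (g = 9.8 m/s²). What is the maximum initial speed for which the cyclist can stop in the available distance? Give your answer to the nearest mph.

a = μg = 0.44 × 9.8 = 4.312 m/s².
v²/(2a) = d ⇒ v = √(2 × 4.312 × 3) = √25.87 = 5.0863 m/s.
5.0863 m/s ÷ 0.44704 = 11.378 mph.

Maximum speed ≈ 11 mph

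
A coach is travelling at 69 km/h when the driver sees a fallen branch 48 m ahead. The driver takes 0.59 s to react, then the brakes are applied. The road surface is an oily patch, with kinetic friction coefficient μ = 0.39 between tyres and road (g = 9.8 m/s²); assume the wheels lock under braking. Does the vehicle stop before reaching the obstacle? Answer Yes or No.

69 km/h ÷ 3.6 = 19.1667 m/s.
a = μg = 0.39 × 9.8 = 3.822 m/s².
Reaction distance = 19.1667 × 0.59 = 11.308 m.
Braking distance = v²/(2a) = 367.362 / 7.644 = 48.059 m.
Total stopping distance = 11.308 + 48.059 = 59.367 m, vs 48 m available — it cannot stop in time and overshoots by 59.367 − 48 = 11.367 m.

No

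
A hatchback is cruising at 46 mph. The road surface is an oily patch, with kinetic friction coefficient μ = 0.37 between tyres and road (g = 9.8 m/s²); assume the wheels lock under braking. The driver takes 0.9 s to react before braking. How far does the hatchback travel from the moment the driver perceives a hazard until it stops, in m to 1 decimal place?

Total stopping distance ≈ 76.8 m

46 mph × 0.44704 = 20.5638 m/s.
a = μg = 0.37 × 9.8 = 3.626 m/s².
Reaction distance = v·t_r = 20.5638 × 0.9 = 18.507 m.
Braking distance = v²/(2a) = 20.5638² / (2 × 3.626) = 422.870 / 7.252 = 58.311 m.
Total = 18.507 + 58.311 = 76.818 m.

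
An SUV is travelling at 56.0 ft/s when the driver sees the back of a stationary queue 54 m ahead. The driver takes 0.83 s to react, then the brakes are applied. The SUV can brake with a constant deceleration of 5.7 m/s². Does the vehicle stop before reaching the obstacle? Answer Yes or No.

Yes

56 ft/s × 0.3048 = 17.0688 m/s.
Reaction distance = 17.0688 × 0.83 = 14.167 m.
Braking distance = v²/(2a) = 291.344 / 11.400 = 25.556 m.
Total stopping distance = 14.167 + 25.556 = 39.723 m, vs 54 m available — it stops with 54 − 39.723 = 14.277 m to spare.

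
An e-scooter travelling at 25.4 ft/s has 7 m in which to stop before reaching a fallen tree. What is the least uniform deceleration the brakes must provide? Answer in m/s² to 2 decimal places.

Required deceleration ≈ 4.28 m/s²

25.4 ft/s × 0.3048 = 7.7419 m/s.
v² = 2a·d ⇒ a = v²/(2d) = 7.7419² / (2 × 7.000) = 59.937 / 14.000 = 4.2812 m/s².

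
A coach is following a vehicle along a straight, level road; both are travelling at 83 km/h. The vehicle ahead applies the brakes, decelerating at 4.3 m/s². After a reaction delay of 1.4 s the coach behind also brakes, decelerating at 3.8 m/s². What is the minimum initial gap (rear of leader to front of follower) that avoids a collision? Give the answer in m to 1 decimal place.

83 km/h ÷ 3.6 = 23.0556 m/s.
Leader travels v²/(2a_L) = 531.561 / 8.600 = 61.809 m before stopping.
Follower covers v·t_r = 23.0556 × 1.4 = 32.278 m while reacting, then v²/(2a_F) = 531.561 / 7.600 = 69.942 m while braking, for a total of 32.278 + 69.942 = 102.220 m.
Since a_F ≤ a_L and the follower starts braking later, the follower is never slower than the leader, so the closest approach is when both have stopped.
Minimum gap = 102.220 − 61.809 = 40.411 m.

Minimum gap ≈ 40.4 m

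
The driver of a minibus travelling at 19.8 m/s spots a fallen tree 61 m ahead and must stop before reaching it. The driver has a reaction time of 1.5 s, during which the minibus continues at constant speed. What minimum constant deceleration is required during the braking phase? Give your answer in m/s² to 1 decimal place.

Distance covered during reaction = 19.8000 × 1.5 = 29.700 m.
Distance available for braking: 61 − 29.700 = 31.300 m.
v² = 2a·d ⇒ a = v²/(2d) = 19.8000² / (2 × 31.300) = 392.040 / 62.600 = 6.2626 m/s².

Required deceleration ≈ 6.3 m/s²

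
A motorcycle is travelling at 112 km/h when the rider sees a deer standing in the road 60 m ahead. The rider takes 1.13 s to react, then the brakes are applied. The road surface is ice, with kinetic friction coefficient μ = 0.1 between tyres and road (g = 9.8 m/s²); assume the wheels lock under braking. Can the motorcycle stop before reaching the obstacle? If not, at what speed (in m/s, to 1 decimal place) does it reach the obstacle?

No — it strikes the obstacle at 30.3 m/s

112 km/h ÷ 3.6 = 31.1111 m/s.
a = μg = 0.1 × 9.8 = 0.980 m/s².
Reaction distance = 31.1111 × 1.13 = 35.156 m.
Braking distance needed to stop: v²/(2a) = 967.901 / 1.960 = 493.827 m, so total needed = 35.156 + 493.827 = 528.983 m > 60 m — it cannot stop.
Distance remaining when braking begins: 60 − 35.156 = 24.844 m.
v² = v₀² − 2a·d = 967.901 − 2 × 0.980 × 24.844 = 919.207 m²/s².
v = √919.207 = 30.318 m/s.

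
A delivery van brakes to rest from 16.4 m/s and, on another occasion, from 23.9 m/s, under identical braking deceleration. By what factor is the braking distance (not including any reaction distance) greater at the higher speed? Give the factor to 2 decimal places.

Factor ≈ 2.12

Braking distance d = v²/(2a), so with a fixed, d ∝ v².
Factor = (23.9/16.4)² = 1.4573² = 2.1237.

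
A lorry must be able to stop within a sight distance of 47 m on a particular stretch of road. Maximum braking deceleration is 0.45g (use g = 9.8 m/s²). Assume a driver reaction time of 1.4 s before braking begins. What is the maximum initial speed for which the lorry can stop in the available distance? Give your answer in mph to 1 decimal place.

Maximum speed ≈ 33.8 mph

a = 0.45 × 9.8 = 4.410 m/s².
Stopping distance: v·t_r + v²/(2a) = 47 with t_r = 1.4 s and a = 4.410 m/s².
So v² + 12.348 v − 414.54 = 0.
Positive root: v = −a·t_r + √((a·t_r)² + 2a·d) = −6.174 + √(38.118 + 414.54) = 15.1018 m/s.
15.1018 m/s ÷ 0.44704 = 33.782 mph.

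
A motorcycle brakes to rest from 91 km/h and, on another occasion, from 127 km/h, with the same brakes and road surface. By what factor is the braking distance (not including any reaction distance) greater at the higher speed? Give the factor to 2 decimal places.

Braking distance d = v²/(2a), so with a fixed, d ∝ v².
Factor = (127/91)² = 1.3956² = 1.9477.

Factor ≈ 1.95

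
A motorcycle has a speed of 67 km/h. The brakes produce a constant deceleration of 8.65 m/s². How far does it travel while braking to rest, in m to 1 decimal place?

67 km/h ÷ 3.6 = 18.6111 m/s.
Braking distance = v²/(2a) = 18.6111² / (2 × 8.650) = 346.373 / 17.300 = 20.022 m.

Braking distance ≈ 20.0 m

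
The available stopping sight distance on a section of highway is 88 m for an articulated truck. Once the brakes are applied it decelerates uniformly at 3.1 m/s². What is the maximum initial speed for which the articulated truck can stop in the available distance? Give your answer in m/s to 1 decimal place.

Maximum speed ≈ 23.4 m/s

v²/(2a) = d ⇒ v = √(2 × 3.100 × 88) = √545.60 = 23.3581 m/s.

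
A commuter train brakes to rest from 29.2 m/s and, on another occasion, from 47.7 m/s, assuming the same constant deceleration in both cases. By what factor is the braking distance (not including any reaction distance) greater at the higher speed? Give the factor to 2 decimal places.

Braking distance d = v²/(2a), so with a fixed, d ∝ v².
Factor = (47.7/29.2)² = 1.6336² = 2.6686.

Factor ≈ 2.67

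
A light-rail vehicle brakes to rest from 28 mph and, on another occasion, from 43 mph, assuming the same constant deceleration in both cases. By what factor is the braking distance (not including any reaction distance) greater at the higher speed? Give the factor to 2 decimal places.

Factor ≈ 2.36

Braking distance d = v²/(2a), so with a fixed, d ∝ v².
Factor = (43/28)² = 1.5357² = 2.3584.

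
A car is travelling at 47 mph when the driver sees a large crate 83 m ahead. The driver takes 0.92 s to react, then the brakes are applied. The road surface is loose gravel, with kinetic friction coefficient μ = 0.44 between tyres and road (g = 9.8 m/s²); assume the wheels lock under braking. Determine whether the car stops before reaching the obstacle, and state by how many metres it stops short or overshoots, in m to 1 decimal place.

47 mph × 0.44704 = 21.0109 m/s.
a = μg = 0.44 × 9.8 = 4.312 m/s².
Reaction distance = 21.0109 × 0.92 = 19.330 m.
Braking distance = v²/(2a) = 441.458 / 8.624 = 51.189 m.
Total stopping distance = 19.330 + 51.189 = 70.519 m, vs 83 m available — it stops with 83 − 70.519 = 12.481 m to spare.

Yes — it stops 12.5 m short of the obstacle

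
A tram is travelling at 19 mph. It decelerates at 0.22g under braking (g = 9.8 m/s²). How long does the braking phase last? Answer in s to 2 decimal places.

19 mph × 0.44704 = 8.4938 m/s.
a = 0.22 × 9.8 = 2.156 m/s².
Braking time = v/a = 8.4938 / 2.156 = 3.940 s.

Braking time ≈ 3.94 s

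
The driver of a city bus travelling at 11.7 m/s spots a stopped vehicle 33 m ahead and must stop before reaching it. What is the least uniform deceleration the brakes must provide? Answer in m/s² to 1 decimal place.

v² = 2a·d ⇒ a = v²/(2d) = 11.7000² / (2 × 33.000) = 136.890 / 66.000 = 2.0741 m/s².

Required deceleration ≈ 2.1 m/s²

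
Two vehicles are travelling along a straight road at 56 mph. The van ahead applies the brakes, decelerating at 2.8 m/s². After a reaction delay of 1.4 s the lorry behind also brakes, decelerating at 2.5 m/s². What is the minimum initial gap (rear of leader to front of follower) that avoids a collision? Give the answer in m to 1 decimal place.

Minimum gap ≈ 48.5 m

56 mph × 0.44704 = 25.0342 m/s.
Leader travels v²/(2a_L) = 626.711 / 5.600 = 111.913 m before stopping.
Follower covers v·t_r = 25.0342 × 1.4 = 35.048 m while reacting, then v²/(2a_F) = 626.711 / 5.000 = 125.342 m while braking, for a total of 35.048 + 125.342 = 160.390 m.
Since a_F ≤ a_L and the follower starts braking later, the follower is never slower than the leader, so the closest approach is when both have stopped.
Minimum gap = 160.390 − 111.913 = 48.477 m.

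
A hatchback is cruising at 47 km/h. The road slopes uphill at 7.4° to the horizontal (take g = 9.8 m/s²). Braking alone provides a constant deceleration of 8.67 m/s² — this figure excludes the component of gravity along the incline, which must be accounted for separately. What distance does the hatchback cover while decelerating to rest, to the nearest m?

Braking distance ≈ 9 m

47 km/h ÷ 3.6 = 13.0556 m/s.
Gravity along the uphill slope adds to the braking deceleration: a_eff = 8.670 + 9.8·sin 7.4° = 8.670 + 1.262 = 9.932 m/s².
Braking distance = v²/(2a) = 13.0556² / (2 × 9.932) = 170.449 / 19.864 = 8.581 m.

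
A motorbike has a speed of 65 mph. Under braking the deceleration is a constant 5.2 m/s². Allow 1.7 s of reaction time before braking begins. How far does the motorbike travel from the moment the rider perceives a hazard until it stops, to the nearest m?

Total stopping distance ≈ 131 m

65 mph × 0.44704 = 29.0576 m/s.
Reaction distance = v·t_r = 29.0576 × 1.7 = 49.398 m.
Braking distance = v²/(2a) = 29.0576² / (2 × 5.200) = 844.344 / 10.400 = 81.187 m.
Total = 49.398 + 81.187 = 130.585 m.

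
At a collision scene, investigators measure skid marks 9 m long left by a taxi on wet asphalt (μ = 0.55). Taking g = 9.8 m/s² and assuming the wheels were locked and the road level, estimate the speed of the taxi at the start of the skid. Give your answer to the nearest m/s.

Deceleration a = μg = 0.55 × 9.8 = 5.390 m/s².
v = √(2a·d) = √(2 × 5.390 × 9) = √97.020 = 9.8499 m/s.

Initial speed ≈ 10 m/s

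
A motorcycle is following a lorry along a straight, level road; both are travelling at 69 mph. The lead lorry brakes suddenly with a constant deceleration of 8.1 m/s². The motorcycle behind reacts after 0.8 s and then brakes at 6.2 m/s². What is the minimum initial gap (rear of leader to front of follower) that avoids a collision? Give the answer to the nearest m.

69 mph × 0.44704 = 30.8458 m/s.
Leader travels v²/(2a_L) = 951.463 / 16.200 = 58.732 m before stopping.
Follower covers v·t_r = 30.8458 × 0.8 = 24.677 m while reacting, then v²/(2a_F) = 951.463 / 12.400 = 76.731 m while braking, for a total of 24.677 + 76.731 = 101.408 m.
Since a_F ≤ a_L and the follower starts braking later, the follower is never slower than the leader, so the closest approach is when both have stopped.
Minimum gap = 101.408 − 58.732 = 42.676 m.

Minimum gap ≈ 43 m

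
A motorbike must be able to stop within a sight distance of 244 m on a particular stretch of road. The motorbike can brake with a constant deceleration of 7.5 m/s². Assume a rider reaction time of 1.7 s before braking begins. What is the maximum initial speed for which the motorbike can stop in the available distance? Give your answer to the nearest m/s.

Maximum speed ≈ 49 m/s

Stopping distance: v·t_r + v²/(2a) = 244 with t_r = 1.7 s and a = 7.500 m/s².
So v² + 25.500 v − 3660.00 = 0.
Positive root: v = −a·t_r + √((a·t_r)² + 2a·d) = −12.750 + √(162.562 + 3660.00) = 49.0769 m/s.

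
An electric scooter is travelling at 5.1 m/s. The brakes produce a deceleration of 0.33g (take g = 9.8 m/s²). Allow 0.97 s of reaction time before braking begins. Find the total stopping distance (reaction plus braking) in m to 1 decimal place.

Total stopping distance ≈ 9.0 m

a = 0.33 × 9.8 = 3.234 m/s².
Reaction distance = v·t_r = 5.1000 × 0.97 = 4.947 m.
Braking distance = v²/(2a) = 5.1000² / (2 × 3.234) = 26.010 / 6.468 = 4.021 m.
Total = 4.947 + 4.021 = 8.968 m.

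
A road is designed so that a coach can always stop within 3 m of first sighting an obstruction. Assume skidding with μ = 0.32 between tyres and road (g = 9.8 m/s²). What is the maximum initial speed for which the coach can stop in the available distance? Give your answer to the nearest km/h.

Maximum speed ≈ 16 km/h

a = μg = 0.32 × 9.8 = 3.136 m/s².
v²/(2a) = d ⇒ v = √(2 × 3.136 × 3) = √18.82 = 4.3382 m/s.
4.3382 m/s × 3.6 = 15.618 km/h.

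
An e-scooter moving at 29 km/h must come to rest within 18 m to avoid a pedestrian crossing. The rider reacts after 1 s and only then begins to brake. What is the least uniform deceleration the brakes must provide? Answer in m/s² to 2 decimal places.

Required deceleration ≈ 3.26 m/s²

29 km/h ÷ 3.6 = 8.0556 m/s.
Distance covered during reaction = 8.0556 × 1 = 8.056 m.
Distance available for braking: 18 − 8.056 = 9.944 m.
v² = 2a·d ⇒ a = v²/(2d) = 8.0556² / (2 × 9.944) = 64.893 / 19.888 = 3.2629 m/s².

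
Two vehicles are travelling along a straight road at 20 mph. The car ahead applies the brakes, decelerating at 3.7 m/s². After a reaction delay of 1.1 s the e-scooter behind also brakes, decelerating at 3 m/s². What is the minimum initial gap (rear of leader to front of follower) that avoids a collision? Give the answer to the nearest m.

Minimum gap ≈ 12 m

20 mph × 0.44704 = 8.9408 m/s.
Leader travels v²/(2a_L) = 79.938 / 7.400 = 10.802 m before stopping.
Follower covers v·t_r = 8.9408 × 1.1 = 9.835 m while reacting, then v²/(2a_F) = 79.938 / 6.000 = 13.323 m while braking, for a total of 9.835 + 13.323 = 23.158 m.
Since a_F ≤ a_L and the follower starts braking later, the follower is never slower than the leader, so the closest approach is when both have stopped.
Minimum gap = 23.158 − 10.802 = 12.356 m.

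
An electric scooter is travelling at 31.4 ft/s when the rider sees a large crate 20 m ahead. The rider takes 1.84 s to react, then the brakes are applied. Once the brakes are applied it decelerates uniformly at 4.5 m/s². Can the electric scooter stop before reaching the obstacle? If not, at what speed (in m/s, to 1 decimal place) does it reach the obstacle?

31.4 ft/s × 0.3048 = 9.5707 m/s.
Reaction distance = 9.5707 × 1.84 = 17.610 m.
Braking distance needed to stop: v²/(2a) = 91.598 / 9.000 = 10.178 m, so total needed = 17.610 + 10.178 = 27.788 m > 20 m — it cannot stop.
Distance remaining when braking begins: 20 − 17.610 = 2.390 m.
v² = v₀² − 2a·d = 91.598 − 2 × 4.500 × 2.390 = 70.088 m²/s².
v = √70.088 = 8.372 m/s.

No — it strikes the obstacle at 8.4 m/s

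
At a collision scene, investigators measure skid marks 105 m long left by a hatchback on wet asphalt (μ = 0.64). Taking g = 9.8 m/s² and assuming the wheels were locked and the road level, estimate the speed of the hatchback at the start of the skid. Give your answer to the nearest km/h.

Deceleration a = μg = 0.64 × 9.8 = 6.272 m/s².
v = √(2a·d) = √(2 × 6.272 × 105) = √1317.120 = 36.2921 m/s.
= 36.2921 × 3.6 = 130.652 km/h.

Initial speed ≈ 131 km/h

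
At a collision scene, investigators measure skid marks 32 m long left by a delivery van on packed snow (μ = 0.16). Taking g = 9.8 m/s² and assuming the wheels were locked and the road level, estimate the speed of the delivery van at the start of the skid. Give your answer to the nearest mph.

Deceleration a = μg = 0.16 × 9.8 = 1.568 m/s².
v = √(2a·d) = √(2 × 1.568 × 32) = √100.352 = 10.0176 m/s.
= 10.0176 ÷ 0.44704 = 22.409 mph.

Initial speed ≈ 22 mph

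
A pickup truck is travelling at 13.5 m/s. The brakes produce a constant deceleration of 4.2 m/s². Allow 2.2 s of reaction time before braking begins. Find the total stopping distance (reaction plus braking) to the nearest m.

Reaction distance = v·t_r = 13.5000 × 2.2 = 29.700 m.
Braking distance = v²/(2a) = 13.5000² / (2 × 4.200) = 182.250 / 8.400 = 21.696 m.
Total = 29.700 + 21.696 = 51.396 m.

Total stopping distance ≈ 51 m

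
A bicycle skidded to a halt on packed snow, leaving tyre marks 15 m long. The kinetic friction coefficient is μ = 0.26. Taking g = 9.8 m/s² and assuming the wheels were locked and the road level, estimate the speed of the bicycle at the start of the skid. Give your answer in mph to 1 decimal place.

Deceleration a = μg = 0.26 × 9.8 = 2.548 m/s².
v = √(2a·d) = √(2 × 2.548 × 15) = √76.440 = 8.7430 m/s.
= 8.7430 ÷ 0.44704 = 19.558 mph.

Initial speed ≈ 19.6 mph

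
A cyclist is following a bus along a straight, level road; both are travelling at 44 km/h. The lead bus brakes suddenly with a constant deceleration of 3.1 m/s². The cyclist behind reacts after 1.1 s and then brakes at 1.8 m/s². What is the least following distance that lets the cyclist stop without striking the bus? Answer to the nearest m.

Minimum gap ≈ 31 m

44 km/h ÷ 3.6 = 12.2222 m/s.
Leader travels v²/(2a_L) = 149.382 / 6.200 = 24.094 m before stopping.
Follower covers v·t_r = 12.2222 × 1.1 = 13.444 m while reacting, then v²/(2a_F) = 149.382 / 3.600 = 41.495 m while braking, for a total of 13.444 + 41.495 = 54.939 m.
Since a_F ≤ a_L and the follower starts braking later, the follower is never slower than the leader, so the closest approach is when both have stopped.
Minimum gap = 54.939 − 24.094 = 30.845 m.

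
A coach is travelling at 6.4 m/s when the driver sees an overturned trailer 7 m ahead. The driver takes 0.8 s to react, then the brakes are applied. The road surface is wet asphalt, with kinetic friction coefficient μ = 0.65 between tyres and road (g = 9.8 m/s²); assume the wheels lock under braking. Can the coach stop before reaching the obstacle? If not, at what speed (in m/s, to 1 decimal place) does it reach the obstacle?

a = μg = 0.65 × 9.8 = 6.370 m/s².
Reaction distance = 6.4000 × 0.8 = 5.120 m.
Braking distance needed to stop: v²/(2a) = 40.960 / 12.740 = 3.215 m, so total needed = 5.120 + 3.215 = 8.335 m > 7 m — it cannot stop.
Distance remaining when braking begins: 7 − 5.120 = 1.880 m.
v² = v₀² − 2a·d = 40.960 − 2 × 6.370 × 1.880 = 17.009 m²/s².
v = √17.009 = 4.124 m/s.

No — it strikes the obstacle at 4.1 m/s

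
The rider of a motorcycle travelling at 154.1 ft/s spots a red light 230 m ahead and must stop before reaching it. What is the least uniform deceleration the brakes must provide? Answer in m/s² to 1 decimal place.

Required deceleration ≈ 4.8 m/s²

154.1 ft/s × 0.3048 = 46.9697 m/s.
v² = 2a·d ⇒ a = v²/(2d) = 46.9697² / (2 × 230.000) = 2206.153 / 460.000 = 4.7960 m/s².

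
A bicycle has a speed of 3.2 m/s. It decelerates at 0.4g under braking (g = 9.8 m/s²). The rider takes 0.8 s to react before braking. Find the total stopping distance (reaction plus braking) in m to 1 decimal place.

Total stopping distance ≈ 3.9 m

a = 0.4 × 9.8 = 3.920 m/s².
Reaction distance = v·t_r = 3.2000 × 0.8 = 2.560 m.
Braking distance = v²/(2a) = 3.2000² / (2 × 3.920) = 10.240 / 7.840 = 1.306 m.
Total = 2.560 + 1.306 = 3.866 m.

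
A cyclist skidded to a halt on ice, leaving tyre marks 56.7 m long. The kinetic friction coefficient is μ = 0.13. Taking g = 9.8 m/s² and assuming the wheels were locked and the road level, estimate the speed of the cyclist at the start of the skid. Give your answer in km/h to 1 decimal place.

Initial speed ≈ 43.3 km/h

Deceleration a = μg = 0.13 × 9.8 = 1.274 m/s².
v = √(2a·d) = √(2 × 1.274 × 56.7) = √144.472 = 12.0197 m/s.
= 12.0197 × 3.6 = 43.271 km/h.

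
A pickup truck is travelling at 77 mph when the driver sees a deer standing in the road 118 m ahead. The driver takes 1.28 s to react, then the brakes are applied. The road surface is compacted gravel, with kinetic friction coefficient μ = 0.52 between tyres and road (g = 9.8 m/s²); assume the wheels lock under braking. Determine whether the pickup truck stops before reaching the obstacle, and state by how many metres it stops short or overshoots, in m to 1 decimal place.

77 mph × 0.44704 = 34.4221 m/s.
a = μg = 0.52 × 9.8 = 5.096 m/s².
Reaction distance = 34.4221 × 1.28 = 44.060 m.
Braking distance = v²/(2a) = 1184.881 / 10.192 = 116.256 m.
Total stopping distance = 44.060 + 116.256 = 160.316 m, vs 118 m available — it cannot stop in time and overshoots by 160.316 − 118 = 42.316 m.

No — it overshoots by 42.3 m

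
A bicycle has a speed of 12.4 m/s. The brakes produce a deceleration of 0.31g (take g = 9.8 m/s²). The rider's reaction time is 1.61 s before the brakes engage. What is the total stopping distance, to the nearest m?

a = 0.31 × 9.8 = 3.038 m/s².
Reaction distance = v·t_r = 12.4000 × 1.61 = 19.964 m.
Braking distance = v²/(2a) = 12.4000² / (2 × 3.038) = 153.760 / 6.076 = 25.306 m.
Total = 19.964 + 25.306 = 45.270 m.

Total stopping distance ≈ 45 m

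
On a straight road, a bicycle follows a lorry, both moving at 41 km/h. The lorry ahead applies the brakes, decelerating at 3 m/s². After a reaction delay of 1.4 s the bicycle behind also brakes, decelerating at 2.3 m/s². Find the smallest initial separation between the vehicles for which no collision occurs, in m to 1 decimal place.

41 km/h ÷ 3.6 = 11.3889 m/s.
Leader travels v²/(2a_L) = 129.707 / 6.000 = 21.618 m before stopping.
Follower covers v·t_r = 11.3889 × 1.4 = 15.944 m while reacting, then v²/(2a_F) = 129.707 / 4.600 = 28.197 m while braking, for a total of 15.944 + 28.197 = 44.141 m.
Since a_F ≤ a_L and the follower starts braking later, the follower is never slower than the leader, so the closest approach is when both have stopped.
Minimum gap = 44.141 − 21.618 = 22.523 m.

Minimum gap ≈ 22.5 m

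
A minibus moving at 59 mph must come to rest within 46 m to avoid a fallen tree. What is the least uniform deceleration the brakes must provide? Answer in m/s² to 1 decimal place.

Required deceleration ≈ 7.6 m/s²

59 mph × 0.44704 = 26.3754 m/s.
v² = 2a·d ⇒ a = v²/(2d) = 26.3754² / (2 × 46.000) = 695.662 / 92.000 = 7.5615 m/s².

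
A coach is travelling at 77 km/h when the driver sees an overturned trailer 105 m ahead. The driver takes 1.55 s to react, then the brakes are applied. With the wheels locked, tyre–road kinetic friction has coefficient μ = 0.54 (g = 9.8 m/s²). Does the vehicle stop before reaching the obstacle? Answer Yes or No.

77 km/h ÷ 3.6 = 21.3889 m/s.
a = μg = 0.54 × 9.8 = 5.292 m/s².
Reaction distance = 21.3889 × 1.55 = 33.153 m.
Braking distance = v²/(2a) = 457.485 / 10.584 = 43.224 m.
Total stopping distance = 33.153 + 43.224 = 76.377 m, vs 105 m available — it stops with 105 − 76.377 = 28.623 m to spare.

Yes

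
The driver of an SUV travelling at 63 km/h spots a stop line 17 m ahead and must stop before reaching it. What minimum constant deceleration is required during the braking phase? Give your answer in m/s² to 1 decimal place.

63 km/h ÷ 3.6 = 17.5000 m/s.
v² = 2a·d ⇒ a = v²/(2d) = 17.5000² / (2 × 17.000) = 306.250 / 34.000 = 9.0074 m/s².

Required deceleration ≈ 9.0 m/s²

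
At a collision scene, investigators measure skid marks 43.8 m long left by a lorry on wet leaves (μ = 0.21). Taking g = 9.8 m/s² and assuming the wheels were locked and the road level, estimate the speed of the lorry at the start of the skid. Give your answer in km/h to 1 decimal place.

Deceleration a = μg = 0.21 × 9.8 = 2.058 m/s².
v = √(2a·d) = √(2 × 2.058 × 43.8) = √180.281 = 13.4269 m/s.
= 13.4269 × 3.6 = 48.337 km/h.

Initial speed ≈ 48.3 km/h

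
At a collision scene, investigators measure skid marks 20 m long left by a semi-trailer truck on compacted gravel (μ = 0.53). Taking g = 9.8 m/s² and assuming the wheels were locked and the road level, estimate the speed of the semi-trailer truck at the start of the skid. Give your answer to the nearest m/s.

Deceleration a = μg = 0.53 × 9.8 = 5.194 m/s².
v = √(2a·d) = √(2 × 5.194 × 20) = √207.760 = 14.4139 m/s.

Initial speed ≈ 14 m/s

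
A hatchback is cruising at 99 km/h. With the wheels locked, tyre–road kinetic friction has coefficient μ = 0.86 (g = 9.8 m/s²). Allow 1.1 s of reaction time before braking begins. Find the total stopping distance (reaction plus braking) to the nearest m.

99 km/h ÷ 3.6 = 27.5000 m/s.
a = μg = 0.86 × 9.8 = 8.428 m/s².
Reaction distance = v·t_r = 27.5000 × 1.1 = 30.250 m.
Braking distance = v²/(2a) = 27.5000² / (2 × 8.428) = 756.250 / 16.856 = 44.865 m.
Total = 30.250 + 44.865 = 75.115 m.

Total stopping distance ≈ 75 m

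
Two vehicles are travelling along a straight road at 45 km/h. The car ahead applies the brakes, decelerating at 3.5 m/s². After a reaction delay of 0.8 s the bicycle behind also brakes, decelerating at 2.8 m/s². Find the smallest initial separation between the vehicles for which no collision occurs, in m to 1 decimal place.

45 km/h ÷ 3.6 = 12.5000 m/s.
Leader travels v²/(2a_L) = 156.250 / 7.000 = 22.321 m before stopping.
Follower covers v·t_r = 12.5000 × 0.8 = 10.000 m while reacting, then v²/(2a_F) = 156.250 / 5.600 = 27.902 m while braking, for a total of 10.000 + 27.902 = 37.902 m.
Since a_F ≤ a_L and the follower starts braking later, the follower is never slower than the leader, so the closest approach is when both have stopped.
Minimum gap = 37.902 − 22.321 = 15.581 m.

Minimum gap ≈ 15.6 m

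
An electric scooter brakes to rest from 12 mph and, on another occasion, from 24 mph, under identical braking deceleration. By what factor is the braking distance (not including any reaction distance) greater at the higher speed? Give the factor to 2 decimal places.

Factor ≈ 4.00

Braking distance d = v²/(2a), so with a fixed, d ∝ v².
Factor = (24/12)² = 2.0000² = 4.0000.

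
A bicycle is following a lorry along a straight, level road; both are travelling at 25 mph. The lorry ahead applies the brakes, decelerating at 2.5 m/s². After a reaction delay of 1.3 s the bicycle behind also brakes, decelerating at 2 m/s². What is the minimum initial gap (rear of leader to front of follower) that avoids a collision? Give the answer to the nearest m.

25 mph × 0.44704 = 11.1760 m/s.
Leader travels v²/(2a_L) = 124.903 / 5.000 = 24.981 m before stopping.
Follower covers v·t_r = 11.1760 × 1.3 = 14.529 m while reacting, then v²/(2a_F) = 124.903 / 4.000 = 31.226 m while braking, for a total of 14.529 + 31.226 = 45.755 m.
Since a_F ≤ a_L and the follower starts braking later, the follower is never slower than the leader, so the closest approach is when both have stopped.
Minimum gap = 45.755 − 24.981 = 20.774 m.

Minimum gap ≈ 21 m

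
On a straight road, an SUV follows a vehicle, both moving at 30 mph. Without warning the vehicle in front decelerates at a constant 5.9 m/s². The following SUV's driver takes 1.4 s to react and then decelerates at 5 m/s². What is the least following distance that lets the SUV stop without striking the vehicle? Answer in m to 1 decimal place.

Minimum gap ≈ 21.5 m

30 mph × 0.44704 = 13.4112 m/s.
Leader travels v²/(2a_L) = 179.860 / 11.800 = 15.242 m before stopping.
Follower covers v·t_r = 13.4112 × 1.4 = 18.776 m while reacting, then v²/(2a_F) = 179.860 / 10.000 = 17.986 m while braking, for a total of 18.776 + 17.986 = 36.762 m.
Since a_F ≤ a_L and the follower starts braking later, the follower is never slower than the leader, so the closest approach is when both have stopped.
Minimum gap = 36.762 − 15.242 = 21.520 m.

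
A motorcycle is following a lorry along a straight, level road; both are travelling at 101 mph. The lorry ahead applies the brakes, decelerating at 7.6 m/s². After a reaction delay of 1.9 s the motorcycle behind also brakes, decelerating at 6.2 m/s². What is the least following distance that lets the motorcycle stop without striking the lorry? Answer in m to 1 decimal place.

Minimum gap ≈ 116.1 m

101 mph × 0.44704 = 45.1510 m/s.
Leader travels v²/(2a_L) = 2038.613 / 15.200 = 134.119 m before stopping.
Follower covers v·t_r = 45.1510 × 1.9 = 85.787 m while reacting, then v²/(2a_F) = 2038.613 / 12.400 = 164.404 m while braking, for a total of 85.787 + 164.404 = 250.191 m.
Since a_F ≤ a_L and the follower starts braking later, the follower is never slower than the leader, so the closest approach is when both have stopped.
Minimum gap = 250.191 − 134.119 = 116.072 m.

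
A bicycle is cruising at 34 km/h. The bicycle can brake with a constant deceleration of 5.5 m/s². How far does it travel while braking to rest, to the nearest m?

Braking distance ≈ 8 m

34 km/h ÷ 3.6 = 9.4444 m/s.
Braking distance = v²/(2a) = 9.4444² / (2 × 5.500) = 89.197 / 11.000 = 8.109 m.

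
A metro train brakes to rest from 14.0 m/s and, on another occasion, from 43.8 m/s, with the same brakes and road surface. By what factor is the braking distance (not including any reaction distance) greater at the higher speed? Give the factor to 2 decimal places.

Braking distance d = v²/(2a), so with a fixed, d ∝ v².
Factor = (43.8/14.0)² = 3.1286² = 9.7881.

Factor ≈ 9.79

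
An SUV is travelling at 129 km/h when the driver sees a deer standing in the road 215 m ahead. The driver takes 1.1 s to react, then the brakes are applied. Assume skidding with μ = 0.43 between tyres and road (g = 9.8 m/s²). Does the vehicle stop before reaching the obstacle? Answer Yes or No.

Yes

129 km/h ÷ 3.6 = 35.8333 m/s.
a = μg = 0.43 × 9.8 = 4.214 m/s².
Reaction distance = 35.8333 × 1.1 = 39.417 m.
Braking distance = v²/(2a) = 1284.025 / 8.428 = 152.352 m.
Total stopping distance = 39.417 + 152.352 = 191.769 m, vs 215 m available — it stops with 215 − 191.769 = 23.231 m to spare.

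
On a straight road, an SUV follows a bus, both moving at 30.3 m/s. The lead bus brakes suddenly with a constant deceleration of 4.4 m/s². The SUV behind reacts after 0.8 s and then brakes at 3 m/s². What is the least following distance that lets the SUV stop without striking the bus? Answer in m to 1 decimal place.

Minimum gap ≈ 72.9 m

Leader travels v²/(2a_L) = 918.090 / 8.800 = 104.328 m before stopping.
Follower covers v·t_r = 30.3000 × 0.8 = 24.240 m while reacting, then v²/(2a_F) = 918.090 / 6.000 = 153.015 m while braking, for a total of 24.240 + 153.015 = 177.255 m.
Since a_F ≤ a_L and the follower starts braking later, the follower is never slower than the leader, so the closest approach is when both have stopped.
Minimum gap = 177.255 − 104.328 = 72.927 m.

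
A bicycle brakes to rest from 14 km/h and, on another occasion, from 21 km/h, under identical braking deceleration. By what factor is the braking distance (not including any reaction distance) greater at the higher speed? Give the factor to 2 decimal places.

Factor ≈ 2.25

Braking distance d = v²/(2a), so with a fixed, d ∝ v².
Factor = (21/14)² = 1.5000² = 2.2500.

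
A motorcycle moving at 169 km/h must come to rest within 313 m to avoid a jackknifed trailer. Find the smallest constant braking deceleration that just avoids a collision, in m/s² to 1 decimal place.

169 km/h ÷ 3.6 = 46.9444 m/s.
v² = 2a·d ⇒ a = v²/(2d) = 46.9444² / (2 × 313.000) = 2203.777 / 626.000 = 3.5204 m/s².

Required deceleration ≈ 3.5 m/s²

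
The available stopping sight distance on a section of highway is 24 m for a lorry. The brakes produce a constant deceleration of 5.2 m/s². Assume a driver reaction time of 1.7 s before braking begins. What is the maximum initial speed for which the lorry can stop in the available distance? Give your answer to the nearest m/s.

Stopping distance: v·t_r + v²/(2a) = 24 with t_r = 1.7 s and a = 5.200 m/s².
So v² + 17.680 v − 249.60 = 0.
Positive root: v = −a·t_r + √((a·t_r)² + 2a·d) = −8.840 + √(78.146 + 249.60) = 9.2638 m/s.

Maximum speed ≈ 9 m/s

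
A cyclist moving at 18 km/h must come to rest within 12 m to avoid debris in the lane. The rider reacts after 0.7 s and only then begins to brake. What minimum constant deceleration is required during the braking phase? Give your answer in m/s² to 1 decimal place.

18 km/h ÷ 3.6 = 5.0000 m/s.
Distance covered during reaction = 5.0000 × 0.7 = 3.500 m.
Distance available for braking: 12 − 3.500 = 8.500 m.
v² = 2a·d ⇒ a = v²/(2d) = 5.0000² / (2 × 8.500) = 25.000 / 17.000 = 1.4706 m/s².

Required deceleration ≈ 1.5 m/s²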